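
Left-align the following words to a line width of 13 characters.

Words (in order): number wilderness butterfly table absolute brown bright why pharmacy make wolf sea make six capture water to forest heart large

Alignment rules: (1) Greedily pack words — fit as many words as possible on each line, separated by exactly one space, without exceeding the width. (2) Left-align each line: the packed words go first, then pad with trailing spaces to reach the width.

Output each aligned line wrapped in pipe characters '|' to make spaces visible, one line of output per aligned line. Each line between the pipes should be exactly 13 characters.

Answer: |number       |
|wilderness   |
|butterfly    |
|table        |
|absolute     |
|brown bright |
|why pharmacy |
|make wolf sea|
|make six     |
|capture water|
|to forest    |
|heart large  |

Derivation:
Line 1: ['number'] (min_width=6, slack=7)
Line 2: ['wilderness'] (min_width=10, slack=3)
Line 3: ['butterfly'] (min_width=9, slack=4)
Line 4: ['table'] (min_width=5, slack=8)
Line 5: ['absolute'] (min_width=8, slack=5)
Line 6: ['brown', 'bright'] (min_width=12, slack=1)
Line 7: ['why', 'pharmacy'] (min_width=12, slack=1)
Line 8: ['make', 'wolf', 'sea'] (min_width=13, slack=0)
Line 9: ['make', 'six'] (min_width=8, slack=5)
Line 10: ['capture', 'water'] (min_width=13, slack=0)
Line 11: ['to', 'forest'] (min_width=9, slack=4)
Line 12: ['heart', 'large'] (min_width=11, slack=2)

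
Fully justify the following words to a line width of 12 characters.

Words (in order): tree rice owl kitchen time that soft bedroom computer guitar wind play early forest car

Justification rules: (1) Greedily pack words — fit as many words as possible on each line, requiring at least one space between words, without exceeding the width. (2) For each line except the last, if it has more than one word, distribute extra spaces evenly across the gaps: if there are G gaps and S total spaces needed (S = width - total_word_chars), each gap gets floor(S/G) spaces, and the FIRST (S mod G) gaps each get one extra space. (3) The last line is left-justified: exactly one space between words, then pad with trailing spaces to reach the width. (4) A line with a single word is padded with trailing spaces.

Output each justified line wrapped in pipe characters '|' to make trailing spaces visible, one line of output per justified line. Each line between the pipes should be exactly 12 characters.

Line 1: ['tree', 'rice'] (min_width=9, slack=3)
Line 2: ['owl', 'kitchen'] (min_width=11, slack=1)
Line 3: ['time', 'that'] (min_width=9, slack=3)
Line 4: ['soft', 'bedroom'] (min_width=12, slack=0)
Line 5: ['computer'] (min_width=8, slack=4)
Line 6: ['guitar', 'wind'] (min_width=11, slack=1)
Line 7: ['play', 'early'] (min_width=10, slack=2)
Line 8: ['forest', 'car'] (min_width=10, slack=2)

Answer: |tree    rice|
|owl  kitchen|
|time    that|
|soft bedroom|
|computer    |
|guitar  wind|
|play   early|
|forest car  |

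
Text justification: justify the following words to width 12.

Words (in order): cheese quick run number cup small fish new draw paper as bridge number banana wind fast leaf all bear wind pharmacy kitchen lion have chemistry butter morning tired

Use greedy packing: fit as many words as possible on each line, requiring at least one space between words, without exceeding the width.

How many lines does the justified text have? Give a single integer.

Line 1: ['cheese', 'quick'] (min_width=12, slack=0)
Line 2: ['run', 'number'] (min_width=10, slack=2)
Line 3: ['cup', 'small'] (min_width=9, slack=3)
Line 4: ['fish', 'new'] (min_width=8, slack=4)
Line 5: ['draw', 'paper'] (min_width=10, slack=2)
Line 6: ['as', 'bridge'] (min_width=9, slack=3)
Line 7: ['number'] (min_width=6, slack=6)
Line 8: ['banana', 'wind'] (min_width=11, slack=1)
Line 9: ['fast', 'leaf'] (min_width=9, slack=3)
Line 10: ['all', 'bear'] (min_width=8, slack=4)
Line 11: ['wind'] (min_width=4, slack=8)
Line 12: ['pharmacy'] (min_width=8, slack=4)
Line 13: ['kitchen', 'lion'] (min_width=12, slack=0)
Line 14: ['have'] (min_width=4, slack=8)
Line 15: ['chemistry'] (min_width=9, slack=3)
Line 16: ['butter'] (min_width=6, slack=6)
Line 17: ['morning'] (min_width=7, slack=5)
Line 18: ['tired'] (min_width=5, slack=7)
Total lines: 18

Answer: 18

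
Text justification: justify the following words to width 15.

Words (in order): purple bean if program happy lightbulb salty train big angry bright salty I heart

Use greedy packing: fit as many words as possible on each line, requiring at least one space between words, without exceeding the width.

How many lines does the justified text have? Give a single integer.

Answer: 6

Derivation:
Line 1: ['purple', 'bean', 'if'] (min_width=14, slack=1)
Line 2: ['program', 'happy'] (min_width=13, slack=2)
Line 3: ['lightbulb', 'salty'] (min_width=15, slack=0)
Line 4: ['train', 'big', 'angry'] (min_width=15, slack=0)
Line 5: ['bright', 'salty', 'I'] (min_width=14, slack=1)
Line 6: ['heart'] (min_width=5, slack=10)
Total lines: 6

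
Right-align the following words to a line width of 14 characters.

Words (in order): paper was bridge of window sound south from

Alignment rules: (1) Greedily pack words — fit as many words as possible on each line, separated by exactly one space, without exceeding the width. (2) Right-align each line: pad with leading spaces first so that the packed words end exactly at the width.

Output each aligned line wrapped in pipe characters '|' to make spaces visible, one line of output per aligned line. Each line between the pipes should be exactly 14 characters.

Line 1: ['paper', 'was'] (min_width=9, slack=5)
Line 2: ['bridge', 'of'] (min_width=9, slack=5)
Line 3: ['window', 'sound'] (min_width=12, slack=2)
Line 4: ['south', 'from'] (min_width=10, slack=4)

Answer: |     paper was|
|     bridge of|
|  window sound|
|    south from|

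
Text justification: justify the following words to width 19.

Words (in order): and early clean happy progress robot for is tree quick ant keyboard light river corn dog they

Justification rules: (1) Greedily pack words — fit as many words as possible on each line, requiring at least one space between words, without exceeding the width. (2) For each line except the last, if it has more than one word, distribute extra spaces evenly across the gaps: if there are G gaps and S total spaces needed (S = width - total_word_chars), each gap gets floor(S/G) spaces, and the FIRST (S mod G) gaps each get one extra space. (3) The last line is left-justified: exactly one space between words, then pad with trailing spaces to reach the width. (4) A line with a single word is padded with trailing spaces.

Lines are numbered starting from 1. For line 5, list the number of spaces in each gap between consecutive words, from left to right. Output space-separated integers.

Answer: 3 2

Derivation:
Line 1: ['and', 'early', 'clean'] (min_width=15, slack=4)
Line 2: ['happy', 'progress'] (min_width=14, slack=5)
Line 3: ['robot', 'for', 'is', 'tree'] (min_width=17, slack=2)
Line 4: ['quick', 'ant', 'keyboard'] (min_width=18, slack=1)
Line 5: ['light', 'river', 'corn'] (min_width=16, slack=3)
Line 6: ['dog', 'they'] (min_width=8, slack=11)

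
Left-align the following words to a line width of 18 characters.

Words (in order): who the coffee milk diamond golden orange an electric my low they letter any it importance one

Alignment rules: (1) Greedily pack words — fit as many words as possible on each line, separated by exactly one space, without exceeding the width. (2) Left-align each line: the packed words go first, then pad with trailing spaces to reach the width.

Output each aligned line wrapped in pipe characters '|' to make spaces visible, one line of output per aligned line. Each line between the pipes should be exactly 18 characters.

Answer: |who the coffee    |
|milk diamond      |
|golden orange an  |
|electric my low   |
|they letter any it|
|importance one    |

Derivation:
Line 1: ['who', 'the', 'coffee'] (min_width=14, slack=4)
Line 2: ['milk', 'diamond'] (min_width=12, slack=6)
Line 3: ['golden', 'orange', 'an'] (min_width=16, slack=2)
Line 4: ['electric', 'my', 'low'] (min_width=15, slack=3)
Line 5: ['they', 'letter', 'any', 'it'] (min_width=18, slack=0)
Line 6: ['importance', 'one'] (min_width=14, slack=4)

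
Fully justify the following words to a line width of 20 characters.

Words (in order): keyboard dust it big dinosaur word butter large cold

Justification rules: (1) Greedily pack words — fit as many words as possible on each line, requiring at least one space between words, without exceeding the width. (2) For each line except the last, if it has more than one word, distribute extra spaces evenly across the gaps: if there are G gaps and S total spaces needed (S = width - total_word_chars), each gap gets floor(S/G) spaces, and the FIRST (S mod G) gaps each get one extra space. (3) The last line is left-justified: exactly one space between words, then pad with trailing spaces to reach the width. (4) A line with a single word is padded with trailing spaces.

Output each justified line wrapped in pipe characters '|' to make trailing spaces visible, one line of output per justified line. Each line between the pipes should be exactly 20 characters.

Answer: |keyboard dust it big|
|dinosaur word butter|
|large cold          |

Derivation:
Line 1: ['keyboard', 'dust', 'it', 'big'] (min_width=20, slack=0)
Line 2: ['dinosaur', 'word', 'butter'] (min_width=20, slack=0)
Line 3: ['large', 'cold'] (min_width=10, slack=10)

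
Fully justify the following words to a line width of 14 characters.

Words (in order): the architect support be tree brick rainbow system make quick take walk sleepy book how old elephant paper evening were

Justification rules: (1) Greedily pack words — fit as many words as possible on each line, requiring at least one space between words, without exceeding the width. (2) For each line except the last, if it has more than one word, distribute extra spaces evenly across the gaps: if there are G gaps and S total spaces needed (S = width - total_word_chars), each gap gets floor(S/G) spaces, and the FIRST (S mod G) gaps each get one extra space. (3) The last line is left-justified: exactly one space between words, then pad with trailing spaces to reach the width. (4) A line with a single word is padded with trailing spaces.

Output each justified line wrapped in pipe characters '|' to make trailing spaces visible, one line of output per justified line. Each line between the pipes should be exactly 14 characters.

Line 1: ['the', 'architect'] (min_width=13, slack=1)
Line 2: ['support', 'be'] (min_width=10, slack=4)
Line 3: ['tree', 'brick'] (min_width=10, slack=4)
Line 4: ['rainbow', 'system'] (min_width=14, slack=0)
Line 5: ['make', 'quick'] (min_width=10, slack=4)
Line 6: ['take', 'walk'] (min_width=9, slack=5)
Line 7: ['sleepy', 'book'] (min_width=11, slack=3)
Line 8: ['how', 'old'] (min_width=7, slack=7)
Line 9: ['elephant', 'paper'] (min_width=14, slack=0)
Line 10: ['evening', 'were'] (min_width=12, slack=2)

Answer: |the  architect|
|support     be|
|tree     brick|
|rainbow system|
|make     quick|
|take      walk|
|sleepy    book|
|how        old|
|elephant paper|
|evening were  |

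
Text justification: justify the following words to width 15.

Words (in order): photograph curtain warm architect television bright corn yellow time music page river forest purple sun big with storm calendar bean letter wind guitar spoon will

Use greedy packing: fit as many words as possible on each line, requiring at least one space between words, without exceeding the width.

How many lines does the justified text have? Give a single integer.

Answer: 14

Derivation:
Line 1: ['photograph'] (min_width=10, slack=5)
Line 2: ['curtain', 'warm'] (min_width=12, slack=3)
Line 3: ['architect'] (min_width=9, slack=6)
Line 4: ['television'] (min_width=10, slack=5)
Line 5: ['bright', 'corn'] (min_width=11, slack=4)
Line 6: ['yellow', 'time'] (min_width=11, slack=4)
Line 7: ['music', 'page'] (min_width=10, slack=5)
Line 8: ['river', 'forest'] (min_width=12, slack=3)
Line 9: ['purple', 'sun', 'big'] (min_width=14, slack=1)
Line 10: ['with', 'storm'] (min_width=10, slack=5)
Line 11: ['calendar', 'bean'] (min_width=13, slack=2)
Line 12: ['letter', 'wind'] (min_width=11, slack=4)
Line 13: ['guitar', 'spoon'] (min_width=12, slack=3)
Line 14: ['will'] (min_width=4, slack=11)
Total lines: 14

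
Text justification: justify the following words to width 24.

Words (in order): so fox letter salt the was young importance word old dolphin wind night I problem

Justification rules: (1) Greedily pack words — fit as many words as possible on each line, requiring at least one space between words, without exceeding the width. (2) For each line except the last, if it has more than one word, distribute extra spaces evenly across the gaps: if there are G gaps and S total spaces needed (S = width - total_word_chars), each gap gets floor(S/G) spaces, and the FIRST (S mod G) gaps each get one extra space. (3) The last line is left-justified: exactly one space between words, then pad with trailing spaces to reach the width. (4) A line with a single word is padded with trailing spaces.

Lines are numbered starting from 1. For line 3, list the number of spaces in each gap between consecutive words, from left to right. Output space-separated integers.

Answer: 2 2 2

Derivation:
Line 1: ['so', 'fox', 'letter', 'salt', 'the'] (min_width=22, slack=2)
Line 2: ['was', 'young', 'importance'] (min_width=20, slack=4)
Line 3: ['word', 'old', 'dolphin', 'wind'] (min_width=21, slack=3)
Line 4: ['night', 'I', 'problem'] (min_width=15, slack=9)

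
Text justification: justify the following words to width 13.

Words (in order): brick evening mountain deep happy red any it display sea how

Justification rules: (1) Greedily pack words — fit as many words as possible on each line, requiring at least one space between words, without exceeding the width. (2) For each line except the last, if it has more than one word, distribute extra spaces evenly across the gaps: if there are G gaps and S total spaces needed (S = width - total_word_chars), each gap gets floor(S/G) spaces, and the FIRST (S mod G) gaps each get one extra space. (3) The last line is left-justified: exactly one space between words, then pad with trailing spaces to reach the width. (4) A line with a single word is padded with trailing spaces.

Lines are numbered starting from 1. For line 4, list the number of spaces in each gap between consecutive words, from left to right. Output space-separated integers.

Line 1: ['brick', 'evening'] (min_width=13, slack=0)
Line 2: ['mountain', 'deep'] (min_width=13, slack=0)
Line 3: ['happy', 'red', 'any'] (min_width=13, slack=0)
Line 4: ['it', 'display'] (min_width=10, slack=3)
Line 5: ['sea', 'how'] (min_width=7, slack=6)

Answer: 4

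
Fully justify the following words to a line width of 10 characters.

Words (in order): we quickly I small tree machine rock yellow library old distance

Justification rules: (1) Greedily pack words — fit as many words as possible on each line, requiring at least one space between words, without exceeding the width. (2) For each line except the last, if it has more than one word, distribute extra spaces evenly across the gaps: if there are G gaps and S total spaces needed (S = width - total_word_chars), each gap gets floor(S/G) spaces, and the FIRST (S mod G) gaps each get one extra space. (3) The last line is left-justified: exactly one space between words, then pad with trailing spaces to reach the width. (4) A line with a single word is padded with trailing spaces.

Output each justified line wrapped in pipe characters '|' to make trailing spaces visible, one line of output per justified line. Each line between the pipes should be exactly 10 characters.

Line 1: ['we', 'quickly'] (min_width=10, slack=0)
Line 2: ['I', 'small'] (min_width=7, slack=3)
Line 3: ['tree'] (min_width=4, slack=6)
Line 4: ['machine'] (min_width=7, slack=3)
Line 5: ['rock'] (min_width=4, slack=6)
Line 6: ['yellow'] (min_width=6, slack=4)
Line 7: ['library'] (min_width=7, slack=3)
Line 8: ['old'] (min_width=3, slack=7)
Line 9: ['distance'] (min_width=8, slack=2)

Answer: |we quickly|
|I    small|
|tree      |
|machine   |
|rock      |
|yellow    |
|library   |
|old       |
|distance  |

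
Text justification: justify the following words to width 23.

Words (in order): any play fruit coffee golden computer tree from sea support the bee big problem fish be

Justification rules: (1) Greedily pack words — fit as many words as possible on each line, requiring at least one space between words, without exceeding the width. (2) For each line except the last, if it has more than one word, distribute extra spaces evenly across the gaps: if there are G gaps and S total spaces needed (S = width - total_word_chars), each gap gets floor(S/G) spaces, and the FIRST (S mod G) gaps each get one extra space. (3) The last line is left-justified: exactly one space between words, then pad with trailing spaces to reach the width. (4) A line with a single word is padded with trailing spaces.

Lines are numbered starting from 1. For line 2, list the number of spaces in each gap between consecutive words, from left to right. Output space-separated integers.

Line 1: ['any', 'play', 'fruit', 'coffee'] (min_width=21, slack=2)
Line 2: ['golden', 'computer', 'tree'] (min_width=20, slack=3)
Line 3: ['from', 'sea', 'support', 'the'] (min_width=20, slack=3)
Line 4: ['bee', 'big', 'problem', 'fish', 'be'] (min_width=23, slack=0)

Answer: 3 2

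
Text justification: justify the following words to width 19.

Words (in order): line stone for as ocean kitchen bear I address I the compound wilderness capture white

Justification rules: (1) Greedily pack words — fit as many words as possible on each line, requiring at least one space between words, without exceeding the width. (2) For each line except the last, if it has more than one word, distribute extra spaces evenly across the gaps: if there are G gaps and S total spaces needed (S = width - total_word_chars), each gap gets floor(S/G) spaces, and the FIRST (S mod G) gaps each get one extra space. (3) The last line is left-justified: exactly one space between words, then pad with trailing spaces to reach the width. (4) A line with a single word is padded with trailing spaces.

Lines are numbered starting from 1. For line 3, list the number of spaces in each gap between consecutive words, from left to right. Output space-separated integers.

Line 1: ['line', 'stone', 'for', 'as'] (min_width=17, slack=2)
Line 2: ['ocean', 'kitchen', 'bear'] (min_width=18, slack=1)
Line 3: ['I', 'address', 'I', 'the'] (min_width=15, slack=4)
Line 4: ['compound', 'wilderness'] (min_width=19, slack=0)
Line 5: ['capture', 'white'] (min_width=13, slack=6)

Answer: 3 2 2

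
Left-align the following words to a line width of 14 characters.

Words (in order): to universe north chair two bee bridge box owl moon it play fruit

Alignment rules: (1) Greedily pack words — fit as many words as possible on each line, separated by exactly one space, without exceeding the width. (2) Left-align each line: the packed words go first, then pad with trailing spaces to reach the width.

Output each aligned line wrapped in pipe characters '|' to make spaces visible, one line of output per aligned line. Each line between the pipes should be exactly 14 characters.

Answer: |to universe   |
|north chair   |
|two bee bridge|
|box owl moon  |
|it play fruit |

Derivation:
Line 1: ['to', 'universe'] (min_width=11, slack=3)
Line 2: ['north', 'chair'] (min_width=11, slack=3)
Line 3: ['two', 'bee', 'bridge'] (min_width=14, slack=0)
Line 4: ['box', 'owl', 'moon'] (min_width=12, slack=2)
Line 5: ['it', 'play', 'fruit'] (min_width=13, slack=1)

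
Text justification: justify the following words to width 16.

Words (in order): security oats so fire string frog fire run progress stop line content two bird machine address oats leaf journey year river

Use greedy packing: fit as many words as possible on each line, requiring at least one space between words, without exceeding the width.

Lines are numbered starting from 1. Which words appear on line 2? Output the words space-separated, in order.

Answer: fire string frog

Derivation:
Line 1: ['security', 'oats', 'so'] (min_width=16, slack=0)
Line 2: ['fire', 'string', 'frog'] (min_width=16, slack=0)
Line 3: ['fire', 'run'] (min_width=8, slack=8)
Line 4: ['progress', 'stop'] (min_width=13, slack=3)
Line 5: ['line', 'content', 'two'] (min_width=16, slack=0)
Line 6: ['bird', 'machine'] (min_width=12, slack=4)
Line 7: ['address', 'oats'] (min_width=12, slack=4)
Line 8: ['leaf', 'journey'] (min_width=12, slack=4)
Line 9: ['year', 'river'] (min_width=10, slack=6)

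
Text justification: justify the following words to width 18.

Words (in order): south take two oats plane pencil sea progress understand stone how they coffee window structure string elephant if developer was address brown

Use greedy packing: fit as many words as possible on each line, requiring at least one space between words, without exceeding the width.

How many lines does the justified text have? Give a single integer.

Answer: 9

Derivation:
Line 1: ['south', 'take', 'two'] (min_width=14, slack=4)
Line 2: ['oats', 'plane', 'pencil'] (min_width=17, slack=1)
Line 3: ['sea', 'progress'] (min_width=12, slack=6)
Line 4: ['understand', 'stone'] (min_width=16, slack=2)
Line 5: ['how', 'they', 'coffee'] (min_width=15, slack=3)
Line 6: ['window', 'structure'] (min_width=16, slack=2)
Line 7: ['string', 'elephant', 'if'] (min_width=18, slack=0)
Line 8: ['developer', 'was'] (min_width=13, slack=5)
Line 9: ['address', 'brown'] (min_width=13, slack=5)
Total lines: 9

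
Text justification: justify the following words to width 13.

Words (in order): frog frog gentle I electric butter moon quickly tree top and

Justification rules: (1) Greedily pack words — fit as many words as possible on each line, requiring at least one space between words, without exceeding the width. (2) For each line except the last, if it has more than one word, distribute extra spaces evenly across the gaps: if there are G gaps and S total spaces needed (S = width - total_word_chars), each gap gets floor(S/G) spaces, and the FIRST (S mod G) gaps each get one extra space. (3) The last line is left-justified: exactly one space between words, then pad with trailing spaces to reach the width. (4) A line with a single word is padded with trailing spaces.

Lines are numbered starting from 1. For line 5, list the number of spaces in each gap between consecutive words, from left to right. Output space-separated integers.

Line 1: ['frog', 'frog'] (min_width=9, slack=4)
Line 2: ['gentle', 'I'] (min_width=8, slack=5)
Line 3: ['electric'] (min_width=8, slack=5)
Line 4: ['butter', 'moon'] (min_width=11, slack=2)
Line 5: ['quickly', 'tree'] (min_width=12, slack=1)
Line 6: ['top', 'and'] (min_width=7, slack=6)

Answer: 2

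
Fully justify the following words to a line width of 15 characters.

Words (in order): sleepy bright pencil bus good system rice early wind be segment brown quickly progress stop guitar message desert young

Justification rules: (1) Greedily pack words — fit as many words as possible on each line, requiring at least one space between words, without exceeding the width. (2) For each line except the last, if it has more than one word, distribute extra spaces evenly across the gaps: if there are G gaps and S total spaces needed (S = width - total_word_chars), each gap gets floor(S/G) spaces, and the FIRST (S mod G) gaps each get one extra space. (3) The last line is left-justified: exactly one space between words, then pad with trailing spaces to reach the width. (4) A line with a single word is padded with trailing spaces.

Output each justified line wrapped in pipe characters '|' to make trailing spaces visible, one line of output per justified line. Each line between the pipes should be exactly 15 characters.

Line 1: ['sleepy', 'bright'] (min_width=13, slack=2)
Line 2: ['pencil', 'bus', 'good'] (min_width=15, slack=0)
Line 3: ['system', 'rice'] (min_width=11, slack=4)
Line 4: ['early', 'wind', 'be'] (min_width=13, slack=2)
Line 5: ['segment', 'brown'] (min_width=13, slack=2)
Line 6: ['quickly'] (min_width=7, slack=8)
Line 7: ['progress', 'stop'] (min_width=13, slack=2)
Line 8: ['guitar', 'message'] (min_width=14, slack=1)
Line 9: ['desert', 'young'] (min_width=12, slack=3)

Answer: |sleepy   bright|
|pencil bus good|
|system     rice|
|early  wind  be|
|segment   brown|
|quickly        |
|progress   stop|
|guitar  message|
|desert young   |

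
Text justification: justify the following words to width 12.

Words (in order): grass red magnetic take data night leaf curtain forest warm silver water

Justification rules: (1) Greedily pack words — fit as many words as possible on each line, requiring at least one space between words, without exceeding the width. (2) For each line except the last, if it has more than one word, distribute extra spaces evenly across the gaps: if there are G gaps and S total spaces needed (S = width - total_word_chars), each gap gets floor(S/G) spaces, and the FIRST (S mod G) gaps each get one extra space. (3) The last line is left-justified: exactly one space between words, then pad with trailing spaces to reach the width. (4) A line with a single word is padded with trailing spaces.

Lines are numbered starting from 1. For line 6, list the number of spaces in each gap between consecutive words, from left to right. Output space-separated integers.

Answer: 2

Derivation:
Line 1: ['grass', 'red'] (min_width=9, slack=3)
Line 2: ['magnetic'] (min_width=8, slack=4)
Line 3: ['take', 'data'] (min_width=9, slack=3)
Line 4: ['night', 'leaf'] (min_width=10, slack=2)
Line 5: ['curtain'] (min_width=7, slack=5)
Line 6: ['forest', 'warm'] (min_width=11, slack=1)
Line 7: ['silver', 'water'] (min_width=12, slack=0)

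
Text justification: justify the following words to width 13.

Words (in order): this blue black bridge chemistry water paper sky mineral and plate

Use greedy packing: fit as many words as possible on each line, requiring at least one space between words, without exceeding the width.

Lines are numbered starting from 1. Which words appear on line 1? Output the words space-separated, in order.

Answer: this blue

Derivation:
Line 1: ['this', 'blue'] (min_width=9, slack=4)
Line 2: ['black', 'bridge'] (min_width=12, slack=1)
Line 3: ['chemistry'] (min_width=9, slack=4)
Line 4: ['water', 'paper'] (min_width=11, slack=2)
Line 5: ['sky', 'mineral'] (min_width=11, slack=2)
Line 6: ['and', 'plate'] (min_width=9, slack=4)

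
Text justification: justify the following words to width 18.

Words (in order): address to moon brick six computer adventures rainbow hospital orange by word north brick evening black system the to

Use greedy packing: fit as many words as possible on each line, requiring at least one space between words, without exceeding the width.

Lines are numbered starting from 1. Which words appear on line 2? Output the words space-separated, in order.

Line 1: ['address', 'to', 'moon'] (min_width=15, slack=3)
Line 2: ['brick', 'six', 'computer'] (min_width=18, slack=0)
Line 3: ['adventures', 'rainbow'] (min_width=18, slack=0)
Line 4: ['hospital', 'orange', 'by'] (min_width=18, slack=0)
Line 5: ['word', 'north', 'brick'] (min_width=16, slack=2)
Line 6: ['evening', 'black'] (min_width=13, slack=5)
Line 7: ['system', 'the', 'to'] (min_width=13, slack=5)

Answer: brick six computer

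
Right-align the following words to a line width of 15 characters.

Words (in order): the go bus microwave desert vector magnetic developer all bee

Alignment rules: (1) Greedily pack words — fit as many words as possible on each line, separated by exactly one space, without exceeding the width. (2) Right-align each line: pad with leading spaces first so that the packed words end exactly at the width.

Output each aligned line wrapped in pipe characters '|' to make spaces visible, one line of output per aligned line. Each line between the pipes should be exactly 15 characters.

Answer: |     the go bus|
|      microwave|
|  desert vector|
|       magnetic|
|  developer all|
|            bee|

Derivation:
Line 1: ['the', 'go', 'bus'] (min_width=10, slack=5)
Line 2: ['microwave'] (min_width=9, slack=6)
Line 3: ['desert', 'vector'] (min_width=13, slack=2)
Line 4: ['magnetic'] (min_width=8, slack=7)
Line 5: ['developer', 'all'] (min_width=13, slack=2)
Line 6: ['bee'] (min_width=3, slack=12)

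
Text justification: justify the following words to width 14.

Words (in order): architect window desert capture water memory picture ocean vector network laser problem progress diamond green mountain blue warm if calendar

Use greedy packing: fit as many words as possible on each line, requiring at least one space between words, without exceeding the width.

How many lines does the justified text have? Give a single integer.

Line 1: ['architect'] (min_width=9, slack=5)
Line 2: ['window', 'desert'] (min_width=13, slack=1)
Line 3: ['capture', 'water'] (min_width=13, slack=1)
Line 4: ['memory', 'picture'] (min_width=14, slack=0)
Line 5: ['ocean', 'vector'] (min_width=12, slack=2)
Line 6: ['network', 'laser'] (min_width=13, slack=1)
Line 7: ['problem'] (min_width=7, slack=7)
Line 8: ['progress'] (min_width=8, slack=6)
Line 9: ['diamond', 'green'] (min_width=13, slack=1)
Line 10: ['mountain', 'blue'] (min_width=13, slack=1)
Line 11: ['warm', 'if'] (min_width=7, slack=7)
Line 12: ['calendar'] (min_width=8, slack=6)
Total lines: 12

Answer: 12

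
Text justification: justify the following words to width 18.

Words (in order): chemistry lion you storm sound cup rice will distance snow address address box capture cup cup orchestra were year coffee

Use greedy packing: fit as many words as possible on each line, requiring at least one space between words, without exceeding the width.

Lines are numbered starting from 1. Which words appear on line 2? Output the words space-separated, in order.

Answer: storm sound cup

Derivation:
Line 1: ['chemistry', 'lion', 'you'] (min_width=18, slack=0)
Line 2: ['storm', 'sound', 'cup'] (min_width=15, slack=3)
Line 3: ['rice', 'will', 'distance'] (min_width=18, slack=0)
Line 4: ['snow', 'address'] (min_width=12, slack=6)
Line 5: ['address', 'box'] (min_width=11, slack=7)
Line 6: ['capture', 'cup', 'cup'] (min_width=15, slack=3)
Line 7: ['orchestra', 'were'] (min_width=14, slack=4)
Line 8: ['year', 'coffee'] (min_width=11, slack=7)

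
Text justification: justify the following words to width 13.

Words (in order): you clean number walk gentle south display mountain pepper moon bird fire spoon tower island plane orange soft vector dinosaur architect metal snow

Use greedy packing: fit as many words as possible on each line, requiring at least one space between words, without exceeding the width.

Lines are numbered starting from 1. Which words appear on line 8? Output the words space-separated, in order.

Answer: spoon tower

Derivation:
Line 1: ['you', 'clean'] (min_width=9, slack=4)
Line 2: ['number', 'walk'] (min_width=11, slack=2)
Line 3: ['gentle', 'south'] (min_width=12, slack=1)
Line 4: ['display'] (min_width=7, slack=6)
Line 5: ['mountain'] (min_width=8, slack=5)
Line 6: ['pepper', 'moon'] (min_width=11, slack=2)
Line 7: ['bird', 'fire'] (min_width=9, slack=4)
Line 8: ['spoon', 'tower'] (min_width=11, slack=2)
Line 9: ['island', 'plane'] (min_width=12, slack=1)
Line 10: ['orange', 'soft'] (min_width=11, slack=2)
Line 11: ['vector'] (min_width=6, slack=7)
Line 12: ['dinosaur'] (min_width=8, slack=5)
Line 13: ['architect'] (min_width=9, slack=4)
Line 14: ['metal', 'snow'] (min_width=10, slack=3)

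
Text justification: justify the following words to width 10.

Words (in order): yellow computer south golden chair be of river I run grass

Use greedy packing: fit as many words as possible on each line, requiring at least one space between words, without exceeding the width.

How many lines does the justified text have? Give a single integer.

Answer: 7

Derivation:
Line 1: ['yellow'] (min_width=6, slack=4)
Line 2: ['computer'] (min_width=8, slack=2)
Line 3: ['south'] (min_width=5, slack=5)
Line 4: ['golden'] (min_width=6, slack=4)
Line 5: ['chair', 'be'] (min_width=8, slack=2)
Line 6: ['of', 'river', 'I'] (min_width=10, slack=0)
Line 7: ['run', 'grass'] (min_width=9, slack=1)
Total lines: 7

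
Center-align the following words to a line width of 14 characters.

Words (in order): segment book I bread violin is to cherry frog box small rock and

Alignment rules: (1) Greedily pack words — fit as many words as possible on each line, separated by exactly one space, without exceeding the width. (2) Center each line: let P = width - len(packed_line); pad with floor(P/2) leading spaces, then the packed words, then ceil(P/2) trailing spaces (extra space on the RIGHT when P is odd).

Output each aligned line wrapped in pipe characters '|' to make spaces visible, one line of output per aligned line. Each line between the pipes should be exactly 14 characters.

Answer: |segment book I|
| bread violin |
| is to cherry |
|frog box small|
|   rock and   |

Derivation:
Line 1: ['segment', 'book', 'I'] (min_width=14, slack=0)
Line 2: ['bread', 'violin'] (min_width=12, slack=2)
Line 3: ['is', 'to', 'cherry'] (min_width=12, slack=2)
Line 4: ['frog', 'box', 'small'] (min_width=14, slack=0)
Line 5: ['rock', 'and'] (min_width=8, slack=6)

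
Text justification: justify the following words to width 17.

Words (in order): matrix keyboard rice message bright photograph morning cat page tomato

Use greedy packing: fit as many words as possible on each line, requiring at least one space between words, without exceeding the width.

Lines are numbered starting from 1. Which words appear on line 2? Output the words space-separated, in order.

Line 1: ['matrix', 'keyboard'] (min_width=15, slack=2)
Line 2: ['rice', 'message'] (min_width=12, slack=5)
Line 3: ['bright', 'photograph'] (min_width=17, slack=0)
Line 4: ['morning', 'cat', 'page'] (min_width=16, slack=1)
Line 5: ['tomato'] (min_width=6, slack=11)

Answer: rice message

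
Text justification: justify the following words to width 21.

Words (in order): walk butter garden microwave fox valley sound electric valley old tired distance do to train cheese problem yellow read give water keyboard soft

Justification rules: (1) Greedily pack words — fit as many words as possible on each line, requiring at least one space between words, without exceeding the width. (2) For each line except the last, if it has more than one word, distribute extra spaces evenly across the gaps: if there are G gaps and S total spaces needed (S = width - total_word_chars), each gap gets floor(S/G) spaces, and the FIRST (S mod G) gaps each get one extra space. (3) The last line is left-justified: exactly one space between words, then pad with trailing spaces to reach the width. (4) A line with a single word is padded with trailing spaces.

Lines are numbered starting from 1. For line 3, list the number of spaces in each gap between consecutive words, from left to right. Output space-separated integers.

Line 1: ['walk', 'butter', 'garden'] (min_width=18, slack=3)
Line 2: ['microwave', 'fox', 'valley'] (min_width=20, slack=1)
Line 3: ['sound', 'electric', 'valley'] (min_width=21, slack=0)
Line 4: ['old', 'tired', 'distance', 'do'] (min_width=21, slack=0)
Line 5: ['to', 'train', 'cheese'] (min_width=15, slack=6)
Line 6: ['problem', 'yellow', 'read'] (min_width=19, slack=2)
Line 7: ['give', 'water', 'keyboard'] (min_width=19, slack=2)
Line 8: ['soft'] (min_width=4, slack=17)

Answer: 1 1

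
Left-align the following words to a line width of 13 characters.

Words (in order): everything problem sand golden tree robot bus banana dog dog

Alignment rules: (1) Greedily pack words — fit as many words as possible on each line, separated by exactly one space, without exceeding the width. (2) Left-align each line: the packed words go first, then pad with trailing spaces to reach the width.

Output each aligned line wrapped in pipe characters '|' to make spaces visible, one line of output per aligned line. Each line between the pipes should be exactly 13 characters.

Line 1: ['everything'] (min_width=10, slack=3)
Line 2: ['problem', 'sand'] (min_width=12, slack=1)
Line 3: ['golden', 'tree'] (min_width=11, slack=2)
Line 4: ['robot', 'bus'] (min_width=9, slack=4)
Line 5: ['banana', 'dog'] (min_width=10, slack=3)
Line 6: ['dog'] (min_width=3, slack=10)

Answer: |everything   |
|problem sand |
|golden tree  |
|robot bus    |
|banana dog   |
|dog          |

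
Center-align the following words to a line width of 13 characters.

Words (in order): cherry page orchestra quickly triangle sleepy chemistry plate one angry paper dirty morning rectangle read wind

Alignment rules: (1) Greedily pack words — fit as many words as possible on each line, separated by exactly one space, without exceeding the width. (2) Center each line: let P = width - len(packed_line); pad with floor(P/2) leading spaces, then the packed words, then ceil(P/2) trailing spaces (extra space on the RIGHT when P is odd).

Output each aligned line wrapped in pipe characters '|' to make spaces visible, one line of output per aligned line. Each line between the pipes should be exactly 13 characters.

Line 1: ['cherry', 'page'] (min_width=11, slack=2)
Line 2: ['orchestra'] (min_width=9, slack=4)
Line 3: ['quickly'] (min_width=7, slack=6)
Line 4: ['triangle'] (min_width=8, slack=5)
Line 5: ['sleepy'] (min_width=6, slack=7)
Line 6: ['chemistry'] (min_width=9, slack=4)
Line 7: ['plate', 'one'] (min_width=9, slack=4)
Line 8: ['angry', 'paper'] (min_width=11, slack=2)
Line 9: ['dirty', 'morning'] (min_width=13, slack=0)
Line 10: ['rectangle'] (min_width=9, slack=4)
Line 11: ['read', 'wind'] (min_width=9, slack=4)

Answer: | cherry page |
|  orchestra  |
|   quickly   |
|  triangle   |
|   sleepy    |
|  chemistry  |
|  plate one  |
| angry paper |
|dirty morning|
|  rectangle  |
|  read wind  |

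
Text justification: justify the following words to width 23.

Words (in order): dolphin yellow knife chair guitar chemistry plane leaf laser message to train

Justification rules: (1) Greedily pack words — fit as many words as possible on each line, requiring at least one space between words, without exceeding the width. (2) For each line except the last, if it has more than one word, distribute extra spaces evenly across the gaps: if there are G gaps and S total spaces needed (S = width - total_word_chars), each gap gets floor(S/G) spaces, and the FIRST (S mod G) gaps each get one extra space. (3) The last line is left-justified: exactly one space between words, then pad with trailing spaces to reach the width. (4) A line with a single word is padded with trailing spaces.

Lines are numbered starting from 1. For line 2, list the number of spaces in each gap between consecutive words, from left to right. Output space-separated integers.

Line 1: ['dolphin', 'yellow', 'knife'] (min_width=20, slack=3)
Line 2: ['chair', 'guitar', 'chemistry'] (min_width=22, slack=1)
Line 3: ['plane', 'leaf', 'laser'] (min_width=16, slack=7)
Line 4: ['message', 'to', 'train'] (min_width=16, slack=7)

Answer: 2 1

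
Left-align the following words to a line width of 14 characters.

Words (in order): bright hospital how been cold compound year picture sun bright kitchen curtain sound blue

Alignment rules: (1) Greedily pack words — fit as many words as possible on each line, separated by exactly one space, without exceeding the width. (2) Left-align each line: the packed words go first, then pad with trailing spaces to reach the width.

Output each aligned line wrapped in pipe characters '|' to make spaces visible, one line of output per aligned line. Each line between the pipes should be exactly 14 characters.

Answer: |bright        |
|hospital how  |
|been cold     |
|compound year |
|picture sun   |
|bright kitchen|
|curtain sound |
|blue          |

Derivation:
Line 1: ['bright'] (min_width=6, slack=8)
Line 2: ['hospital', 'how'] (min_width=12, slack=2)
Line 3: ['been', 'cold'] (min_width=9, slack=5)
Line 4: ['compound', 'year'] (min_width=13, slack=1)
Line 5: ['picture', 'sun'] (min_width=11, slack=3)
Line 6: ['bright', 'kitchen'] (min_width=14, slack=0)
Line 7: ['curtain', 'sound'] (min_width=13, slack=1)
Line 8: ['blue'] (min_width=4, slack=10)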